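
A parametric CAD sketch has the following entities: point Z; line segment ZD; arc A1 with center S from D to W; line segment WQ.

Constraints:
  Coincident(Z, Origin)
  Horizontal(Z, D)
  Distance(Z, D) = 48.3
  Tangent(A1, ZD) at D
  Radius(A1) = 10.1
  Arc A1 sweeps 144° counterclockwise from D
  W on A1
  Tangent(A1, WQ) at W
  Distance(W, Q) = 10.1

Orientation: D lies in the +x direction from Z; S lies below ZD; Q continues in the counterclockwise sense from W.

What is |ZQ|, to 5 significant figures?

56.033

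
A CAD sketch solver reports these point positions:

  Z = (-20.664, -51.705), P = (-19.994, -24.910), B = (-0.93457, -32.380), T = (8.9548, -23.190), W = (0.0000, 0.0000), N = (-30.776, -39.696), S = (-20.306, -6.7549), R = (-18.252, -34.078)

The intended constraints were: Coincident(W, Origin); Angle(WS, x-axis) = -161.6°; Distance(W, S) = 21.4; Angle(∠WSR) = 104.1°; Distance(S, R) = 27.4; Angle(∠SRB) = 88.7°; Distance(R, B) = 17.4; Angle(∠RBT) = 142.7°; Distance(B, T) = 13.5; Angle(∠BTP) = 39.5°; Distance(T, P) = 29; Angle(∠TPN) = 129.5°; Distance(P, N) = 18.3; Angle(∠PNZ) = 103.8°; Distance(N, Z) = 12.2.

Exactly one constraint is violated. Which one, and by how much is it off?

Distance(N, Z) = 12.2 — off by 3.50.

W = (0.00, 0.00) ✓; WS at -161.6° ✓; |WS| = 21.40 ✓; ∠WSR = 104.1° ✓; |SR| = 27.40 ✓; ∠SRB = 88.70° ✓; |RB| = 17.40 ✓; ∠RBT = 142.7° ✓; |BT| = 13.50 ✓; ∠BTP = 39.50° ✓; |TP| = 29.00 ✓; ∠TPN = 129.5° ✓; |PN| = 18.30 ✓; ∠PNZ = 103.8° ✓; |NZ| = 15.70 ✗.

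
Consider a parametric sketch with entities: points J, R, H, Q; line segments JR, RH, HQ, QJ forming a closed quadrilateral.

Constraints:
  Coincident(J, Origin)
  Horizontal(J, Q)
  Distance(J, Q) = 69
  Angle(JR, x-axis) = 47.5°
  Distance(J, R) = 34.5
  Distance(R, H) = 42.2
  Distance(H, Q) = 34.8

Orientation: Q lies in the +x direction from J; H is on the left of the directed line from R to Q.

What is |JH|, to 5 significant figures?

73.170

Checks: J.y = 0.00, Q.y = 0.00 ✓; |RH| = 42.20 ✓; |HQ| = 34.80 ✓.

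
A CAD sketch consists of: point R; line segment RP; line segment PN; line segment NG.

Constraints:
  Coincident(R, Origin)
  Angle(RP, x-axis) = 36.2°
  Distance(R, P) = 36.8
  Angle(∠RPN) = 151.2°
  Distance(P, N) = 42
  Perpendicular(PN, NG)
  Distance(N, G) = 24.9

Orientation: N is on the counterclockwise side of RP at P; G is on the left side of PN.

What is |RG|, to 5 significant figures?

74.594

∠RPN = 151.2°, so PN runs at 36.2° + (180° − 151.2°) = 65.000° from the x-axis; with |PN| = 42.0, N = P + 42.0·(cos 65.000°, sin 65.000°) = (47.446, 59.799). The perpendicularity gives NG at right angles to PN; with |NG| = 24.9 on the left of PN, G = N + 24.9·(-0.90631, 0.42262) = (24.879, 70.322). Then |RG| = |G − R| = 74.594.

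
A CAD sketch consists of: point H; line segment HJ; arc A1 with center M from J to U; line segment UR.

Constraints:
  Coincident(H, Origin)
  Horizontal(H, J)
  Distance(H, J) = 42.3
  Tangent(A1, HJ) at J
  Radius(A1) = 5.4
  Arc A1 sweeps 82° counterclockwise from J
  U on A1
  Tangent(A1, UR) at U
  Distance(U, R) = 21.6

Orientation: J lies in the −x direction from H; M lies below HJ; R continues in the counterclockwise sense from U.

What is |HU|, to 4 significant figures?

47.87

A1 meets HJ tangentially, so MJ is at right angles to HJ, so M = J + (0, -5.4) = (-42.30, -5.400). On A1, J sits at bearing 90° from M; an 82° counterclockwise sweep puts U at bearing 172°, so U = M + 5.4·(cos 172°, sin 172°) = (-47.65, -4.648). Then |HU| = |U − H| = 47.87.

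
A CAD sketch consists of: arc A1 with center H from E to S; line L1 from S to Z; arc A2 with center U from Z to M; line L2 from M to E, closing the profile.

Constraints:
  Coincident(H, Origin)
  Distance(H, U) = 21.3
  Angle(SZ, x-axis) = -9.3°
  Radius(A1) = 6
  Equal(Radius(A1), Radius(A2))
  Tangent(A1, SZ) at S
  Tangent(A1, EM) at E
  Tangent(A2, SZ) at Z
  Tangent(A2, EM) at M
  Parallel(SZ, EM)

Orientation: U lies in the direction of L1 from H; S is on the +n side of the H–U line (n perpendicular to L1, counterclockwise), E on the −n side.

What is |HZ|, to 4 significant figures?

22.13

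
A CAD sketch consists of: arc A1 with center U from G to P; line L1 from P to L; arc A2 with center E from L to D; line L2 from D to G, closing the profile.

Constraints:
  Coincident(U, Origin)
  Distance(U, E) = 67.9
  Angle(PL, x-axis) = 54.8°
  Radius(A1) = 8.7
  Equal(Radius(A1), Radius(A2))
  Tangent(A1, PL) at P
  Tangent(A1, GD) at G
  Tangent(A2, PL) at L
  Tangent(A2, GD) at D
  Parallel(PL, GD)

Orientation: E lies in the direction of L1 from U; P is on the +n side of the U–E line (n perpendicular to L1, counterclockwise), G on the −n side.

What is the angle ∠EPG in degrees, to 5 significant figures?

82.698°

The slot axis is L1's direction at 54.8°, so u = (cos 54.8°, sin 54.8°) = (0.57643, 0.81714) and n = (−sin 54.8°, cos 54.8°) = (-0.81714, 0.57643). U is at the origin and E lies 67.9 along u from U, so E = 67.9·u = (39.140, 55.484). Tangency of A1 to both parallel lines with radius 8.7 puts P and G at U ± 8.7·n: P = (-7.1092, 5.0150), G = (7.1092, -5.0150). Then cos ∠EPG = PE·PG / (|PE||PG|), giving 82.698°.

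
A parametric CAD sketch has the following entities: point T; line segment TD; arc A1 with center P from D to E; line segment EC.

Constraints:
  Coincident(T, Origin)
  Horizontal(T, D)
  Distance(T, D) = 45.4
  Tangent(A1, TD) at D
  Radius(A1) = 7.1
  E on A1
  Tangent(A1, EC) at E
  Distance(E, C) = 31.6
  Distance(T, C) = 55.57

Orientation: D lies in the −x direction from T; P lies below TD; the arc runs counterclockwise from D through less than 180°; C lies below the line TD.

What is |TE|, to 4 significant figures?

52.87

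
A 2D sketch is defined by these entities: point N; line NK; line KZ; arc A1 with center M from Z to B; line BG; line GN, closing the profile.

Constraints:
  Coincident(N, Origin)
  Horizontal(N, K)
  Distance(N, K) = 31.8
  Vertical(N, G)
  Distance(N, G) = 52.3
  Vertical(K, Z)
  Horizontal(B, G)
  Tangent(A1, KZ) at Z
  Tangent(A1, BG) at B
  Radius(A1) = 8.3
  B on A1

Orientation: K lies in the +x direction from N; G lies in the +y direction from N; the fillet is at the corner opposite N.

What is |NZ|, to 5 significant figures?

54.288

N is at the origin; N and K share the same y with |NK| = 31.8 and K on the +x side, so K = (31.800, 0.0000). NG is vertical with |NG| = 52.3 and G on the +y side, so G = (0.0000, 52.300). The virtual corner opposite N is at (31.800, 52.300). A1 meets KZ tangentially, so MZ is at right angles to KZ and the tangent condition forces MB to be normal to BG, with radius 8.3, so the center M sits 8.3 in from both sides at M = (23.500, 44.000). That places the tangent points at Z = (31.800, 44.000) on KZ and B = (23.500, 52.300) on BG. Then |NZ| = |Z − N| = 54.288.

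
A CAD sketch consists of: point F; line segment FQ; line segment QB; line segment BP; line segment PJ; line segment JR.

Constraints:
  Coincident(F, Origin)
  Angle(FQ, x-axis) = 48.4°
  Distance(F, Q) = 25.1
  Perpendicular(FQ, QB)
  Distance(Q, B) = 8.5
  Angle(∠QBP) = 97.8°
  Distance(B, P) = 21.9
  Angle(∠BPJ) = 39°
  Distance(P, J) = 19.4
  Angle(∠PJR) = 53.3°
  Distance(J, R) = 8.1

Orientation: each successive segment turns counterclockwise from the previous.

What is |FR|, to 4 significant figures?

18.86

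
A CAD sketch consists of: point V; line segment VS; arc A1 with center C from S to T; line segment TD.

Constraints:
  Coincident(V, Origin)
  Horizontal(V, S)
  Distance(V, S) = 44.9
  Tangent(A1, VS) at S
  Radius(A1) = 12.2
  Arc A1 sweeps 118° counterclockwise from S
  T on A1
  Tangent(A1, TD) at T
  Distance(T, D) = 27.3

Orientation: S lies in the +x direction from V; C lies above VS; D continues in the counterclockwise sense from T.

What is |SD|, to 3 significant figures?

42.1

V is at the origin; V and S share the same y with |VS| = 44.9 and S on the +x side, so S = (44.9, 0.00). Since A1 is tangent to VS there, CS ⟂ VS, so C = S + (0, 12.2) = (44.9, 12.2). On A1, S sits at bearing -90° from C; a 118° counterclockwise sweep puts T at bearing 28°, so T = C + 12.2·(cos 28°, sin 28°) = (55.7, 17.9). Since A1 is tangent to TD there, CT ⟂ TD, so TD runs along (−sin 28°, cos 28°); with |TD| = 27.3, D = (42.9, 42.0). Then |SD| = |D − S| = 42.1.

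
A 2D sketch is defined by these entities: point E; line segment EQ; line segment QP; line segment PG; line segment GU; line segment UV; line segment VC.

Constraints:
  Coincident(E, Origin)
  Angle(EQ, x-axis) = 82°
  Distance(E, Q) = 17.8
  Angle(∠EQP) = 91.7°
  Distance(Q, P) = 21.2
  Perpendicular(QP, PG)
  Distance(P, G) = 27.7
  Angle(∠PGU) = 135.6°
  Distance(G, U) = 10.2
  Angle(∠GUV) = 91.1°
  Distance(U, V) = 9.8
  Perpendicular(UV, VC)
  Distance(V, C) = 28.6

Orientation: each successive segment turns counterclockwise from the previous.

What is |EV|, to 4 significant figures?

12.86

E is at the origin; EQ runs at 82.0° with length 17.8, so Q = (2.477, 17.63). ∠EQP = 91.7° gives QP at 170.3° from the x-axis; with |QP| = 21.2, P = (-18.42, 21.20). QP ⟂ PG, so PG runs at -99.70°; with |PG| = 27.7, G = (-23.09, -6.105). ∠PGU = 135.6° gives GU at -55.30° from the x-axis; with |GU| = 10.2, U = (-17.28, -14.49). ∠GUV = 91.1° gives UV at 33.60° from the x-axis; with |UV| = 9.8, V = (-9.118, -9.068). Then |EV| = |V − E| = 12.86.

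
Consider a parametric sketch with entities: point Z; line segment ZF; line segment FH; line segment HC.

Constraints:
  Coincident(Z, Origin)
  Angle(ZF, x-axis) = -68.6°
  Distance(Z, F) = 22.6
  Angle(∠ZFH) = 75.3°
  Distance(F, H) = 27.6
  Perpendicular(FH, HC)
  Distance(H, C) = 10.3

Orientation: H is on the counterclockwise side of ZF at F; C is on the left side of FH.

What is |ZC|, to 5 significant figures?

24.733

∠ZFH = 75.3°, so FH runs at -68.6° + (180° − 75.3°) = 36.100° from the x-axis; with |FH| = 27.6, H = F + 27.6·(cos 36.100°, sin 36.100°) = (30.547, -4.7800). The perpendicularity gives HC at right angles to FH; with |HC| = 10.3 on the left of FH, C = H + 10.3·(-0.58920, 0.80799) = (24.478, 3.5423). Then |ZC| = |C − Z| = 24.733.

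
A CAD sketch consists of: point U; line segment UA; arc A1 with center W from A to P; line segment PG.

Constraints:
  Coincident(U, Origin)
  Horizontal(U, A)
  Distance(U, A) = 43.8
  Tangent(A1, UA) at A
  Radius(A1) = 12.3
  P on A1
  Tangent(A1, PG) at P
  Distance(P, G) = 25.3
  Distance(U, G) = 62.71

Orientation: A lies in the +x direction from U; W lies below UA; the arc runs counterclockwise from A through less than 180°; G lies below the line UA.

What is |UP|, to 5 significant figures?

38.881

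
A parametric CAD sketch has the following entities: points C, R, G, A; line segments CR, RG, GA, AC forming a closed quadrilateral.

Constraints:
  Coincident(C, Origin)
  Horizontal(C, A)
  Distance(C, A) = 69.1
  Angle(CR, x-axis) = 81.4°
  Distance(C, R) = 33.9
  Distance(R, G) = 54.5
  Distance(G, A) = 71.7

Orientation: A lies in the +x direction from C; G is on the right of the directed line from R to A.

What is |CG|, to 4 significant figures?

20.79

C is at the origin; CA is horizontal with |CA| = 69.1 and A in +x, so A = (69.1, 0). CR runs at 81.4° with |CR| = 33.9, so R = (5.069, 33.52). G is determined by |RG| = 54.5 and |GA| = 71.7 together: it lies at the intersection of circle(R, 54.5) and circle(A, 71.7). With |RA| = 72.27, the foot of the radical line on RA is 21.12 from R and the perpendicular offset is √(54.5² − 21.12²) = 50.24. Taking the right-of-RA solution: G = (0.4795, -20.79).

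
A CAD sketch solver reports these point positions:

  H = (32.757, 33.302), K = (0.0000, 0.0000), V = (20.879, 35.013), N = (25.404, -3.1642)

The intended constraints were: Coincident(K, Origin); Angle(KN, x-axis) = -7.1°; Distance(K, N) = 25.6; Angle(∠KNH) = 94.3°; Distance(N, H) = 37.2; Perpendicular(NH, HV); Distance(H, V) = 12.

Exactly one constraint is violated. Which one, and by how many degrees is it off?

Perpendicular(NH, HV) — off by 3.20°.

K = (0.00, 0.00) ✓; KN at -7.100° ✓; |KN| = 25.60 ✓; ∠KNH = 94.30° ✓; |NH| = 37.20 ✓; ∠(NH, HV) = 93.20° ✗; |HV| = 12.00 ✓.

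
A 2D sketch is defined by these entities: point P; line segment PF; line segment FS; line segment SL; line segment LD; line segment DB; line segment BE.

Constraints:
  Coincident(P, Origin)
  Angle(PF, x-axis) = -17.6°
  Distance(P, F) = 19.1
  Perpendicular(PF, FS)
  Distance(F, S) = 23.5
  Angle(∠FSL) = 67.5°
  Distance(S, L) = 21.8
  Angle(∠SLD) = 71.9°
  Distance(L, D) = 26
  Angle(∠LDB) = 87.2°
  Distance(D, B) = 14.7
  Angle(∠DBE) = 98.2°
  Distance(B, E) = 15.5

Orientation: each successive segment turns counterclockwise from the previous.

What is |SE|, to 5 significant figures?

5.5183

P is at the origin; PF runs at -17.6° with length 19.1, so F = (18.206, -5.7753). PF is perpendicular to FS, so FS runs at 72.400°; with |FS| = 23.5, S = (25.312, 16.625). ∠FSL = 67.5° gives SL at -175.10° from the x-axis; with |SL| = 21.8, L = (3.5913, 14.763). ∠SLD = 71.9° gives LD at -67.000° from the x-axis; with |LD| = 26.0, D = (13.750, -9.1705). ∠LDB = 87.2° gives DB at 25.800° from the x-axis; with |DB| = 14.7, B = (26.985, -2.7726). ∠DBE = 98.2° gives BE at 107.60° from the x-axis; with |BE| = 15.5, E = (22.298, 12.002). Then |SE| = |E − S| = 5.5183.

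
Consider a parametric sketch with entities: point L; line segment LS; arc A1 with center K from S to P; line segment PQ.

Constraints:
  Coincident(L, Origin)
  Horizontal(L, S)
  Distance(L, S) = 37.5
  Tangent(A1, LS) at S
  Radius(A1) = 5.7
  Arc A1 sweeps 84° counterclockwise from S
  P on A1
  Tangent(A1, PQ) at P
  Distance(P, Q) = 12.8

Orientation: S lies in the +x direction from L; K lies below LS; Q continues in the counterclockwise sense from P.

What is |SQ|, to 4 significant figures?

19.16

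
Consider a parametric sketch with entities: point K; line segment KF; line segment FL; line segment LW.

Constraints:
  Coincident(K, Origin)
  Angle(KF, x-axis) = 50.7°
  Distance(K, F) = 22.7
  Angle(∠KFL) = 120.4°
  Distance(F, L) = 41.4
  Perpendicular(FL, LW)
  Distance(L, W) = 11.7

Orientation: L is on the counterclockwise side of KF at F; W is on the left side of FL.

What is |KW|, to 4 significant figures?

53.47

K is at the origin; KF runs at 50.7° with length 22.7, so F = 22.7·(cos 50.7°, sin 50.7°) = (14.38, 17.57). ∠KFL = 120.4°, so FL runs at 50.7° + (180° − 120.4°) = 110.3° from the x-axis; with |FL| = 41.4, L = F + 41.4·(cos 110.3°, sin 110.3°) = (0.01461, 56.39). The perpendicularity gives LW at right angles to FL; with |LW| = 11.7 on the left of FL, W = L + 11.7·(-0.9379, -0.3469) = (-10.96, 52.34). Then |KW| = |W − K| = 53.47.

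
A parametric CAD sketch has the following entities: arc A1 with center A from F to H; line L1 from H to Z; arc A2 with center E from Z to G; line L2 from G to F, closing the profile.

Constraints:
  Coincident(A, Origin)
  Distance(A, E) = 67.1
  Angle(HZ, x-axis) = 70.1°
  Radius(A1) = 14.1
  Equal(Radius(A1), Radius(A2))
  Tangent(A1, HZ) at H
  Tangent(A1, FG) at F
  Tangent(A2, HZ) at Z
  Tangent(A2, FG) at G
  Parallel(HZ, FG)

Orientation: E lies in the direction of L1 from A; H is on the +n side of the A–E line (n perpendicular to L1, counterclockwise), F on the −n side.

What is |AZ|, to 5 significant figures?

68.565

Tangency of A1 to both parallel lines with radius 14.1 puts H and F at A ± 14.1·n: H = (-13.258, 4.7994), F = (13.258, -4.7994). Equal radii place Z and G the same way about E: Z = E + 14.1·n = (9.5814, 67.893), G = E − 14.1·n = (36.098, 58.294). Then |AZ| = |Z − A| = 68.565.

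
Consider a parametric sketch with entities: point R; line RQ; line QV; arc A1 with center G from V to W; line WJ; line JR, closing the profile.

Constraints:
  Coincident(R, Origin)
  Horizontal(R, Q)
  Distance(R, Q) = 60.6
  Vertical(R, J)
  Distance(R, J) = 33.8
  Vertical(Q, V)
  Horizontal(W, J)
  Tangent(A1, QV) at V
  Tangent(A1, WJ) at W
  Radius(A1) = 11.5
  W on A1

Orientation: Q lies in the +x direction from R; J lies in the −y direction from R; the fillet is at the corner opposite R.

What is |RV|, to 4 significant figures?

64.57

The virtual corner opposite R is at (60.60, -33.80). A1 meets QV tangentially, so GV is at right angles to QV and tangency of A1 to WJ means the radius GW is perpendicular to WJ, with radius 11.5, so the center G sits 11.5 in from both sides at G = (49.10, -22.30). That places the tangent points at V = (60.60, -22.30) on QV and W = (49.10, -33.80) on WJ. Then |RV| = |V − R| = 64.57.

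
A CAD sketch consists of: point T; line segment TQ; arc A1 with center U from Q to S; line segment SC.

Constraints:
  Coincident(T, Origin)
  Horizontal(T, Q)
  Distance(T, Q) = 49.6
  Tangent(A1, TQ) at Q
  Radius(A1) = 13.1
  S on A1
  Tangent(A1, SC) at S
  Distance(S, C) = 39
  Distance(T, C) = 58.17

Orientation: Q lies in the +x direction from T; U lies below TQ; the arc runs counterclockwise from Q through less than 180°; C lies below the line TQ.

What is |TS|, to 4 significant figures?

38.29

Checks: T = (0.00, 0.00) ✓; |US| = 13.10 ✓; ∠(US, SC) = 90.00° ✓; |SC| = 39.00 ✓; |TC| = 58.17 ✓.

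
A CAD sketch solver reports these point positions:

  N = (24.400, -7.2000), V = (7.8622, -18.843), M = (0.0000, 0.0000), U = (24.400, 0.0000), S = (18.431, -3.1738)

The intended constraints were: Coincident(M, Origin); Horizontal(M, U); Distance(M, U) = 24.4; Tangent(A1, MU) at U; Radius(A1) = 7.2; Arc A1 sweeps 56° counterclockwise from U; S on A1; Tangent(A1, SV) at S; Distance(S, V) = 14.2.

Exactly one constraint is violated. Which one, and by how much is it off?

Distance(S, V) = 14.2 — off by 4.70.

M = (0.00, 0.00) ✓; M.y = 0.00, U.y = 0.00 ✓; |MU| = 24.40 ✓; ∠(NU, UM) = 90.00° ✓; |NU| = 7.200 ✓; bearing(N→S) − bearing(N→U) = 56.00° ✓; |NS| = 7.200 ✓; ∠(NS, SV) = 90.00° ✓; |SV| = 18.90 ✗.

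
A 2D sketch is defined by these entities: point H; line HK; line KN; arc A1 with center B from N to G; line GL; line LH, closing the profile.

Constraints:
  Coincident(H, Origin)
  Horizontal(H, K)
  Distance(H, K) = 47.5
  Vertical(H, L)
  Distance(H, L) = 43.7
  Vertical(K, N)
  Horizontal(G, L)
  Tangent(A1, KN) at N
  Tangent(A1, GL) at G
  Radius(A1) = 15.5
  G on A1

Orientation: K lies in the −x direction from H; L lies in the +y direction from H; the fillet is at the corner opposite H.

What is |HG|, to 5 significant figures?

54.164

The virtual corner opposite H is at (-47.500, 43.700). Tangency of A1 to KN means the radius BN is perpendicular to KN and the tangent condition forces BG to be normal to GL, with radius 15.5, so the center B sits 15.5 in from both sides at B = (-32.000, 28.200). That places the tangent points at N = (-47.500, 28.200) on KN and G = (-32.000, 43.700) on GL. Then |HG| = |G − H| = 54.164.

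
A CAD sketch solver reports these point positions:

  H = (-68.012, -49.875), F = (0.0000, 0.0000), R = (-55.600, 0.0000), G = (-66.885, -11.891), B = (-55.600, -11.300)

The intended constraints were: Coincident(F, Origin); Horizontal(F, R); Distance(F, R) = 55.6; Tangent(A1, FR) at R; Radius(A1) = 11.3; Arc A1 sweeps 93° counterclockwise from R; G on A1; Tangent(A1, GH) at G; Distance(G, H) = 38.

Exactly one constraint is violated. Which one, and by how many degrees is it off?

Tangent(A1, GH) at G — off by 4.70°.

F = (0.00, 0.00) ✓; F.y = 0.00, R.y = 0.00 ✓; |FR| = 55.60 ✓; ∠(BR, RF) = 90.00° ✓; |BR| = 11.30 ✓; bearing(B→G) − bearing(B→R) = 93.00° ✓; |BG| = 11.30 ✓; ∠(BG, GH) = 94.70° ✗; |GH| = 38.00 ✓.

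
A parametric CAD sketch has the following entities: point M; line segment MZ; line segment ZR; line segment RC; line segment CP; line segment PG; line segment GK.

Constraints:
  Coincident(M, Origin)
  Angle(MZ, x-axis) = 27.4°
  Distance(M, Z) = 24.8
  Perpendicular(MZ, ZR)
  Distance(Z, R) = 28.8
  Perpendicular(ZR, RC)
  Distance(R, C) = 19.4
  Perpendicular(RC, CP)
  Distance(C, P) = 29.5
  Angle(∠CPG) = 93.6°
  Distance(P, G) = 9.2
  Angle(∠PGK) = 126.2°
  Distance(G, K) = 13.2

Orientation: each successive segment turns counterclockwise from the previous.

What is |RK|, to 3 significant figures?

20.0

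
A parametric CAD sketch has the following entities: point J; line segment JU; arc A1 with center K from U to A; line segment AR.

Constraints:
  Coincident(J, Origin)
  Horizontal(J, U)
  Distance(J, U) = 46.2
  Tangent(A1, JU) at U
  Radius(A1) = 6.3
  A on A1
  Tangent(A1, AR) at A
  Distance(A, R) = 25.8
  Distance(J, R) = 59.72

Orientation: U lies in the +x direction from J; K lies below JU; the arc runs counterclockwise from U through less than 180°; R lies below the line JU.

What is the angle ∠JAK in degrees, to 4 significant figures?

145.8°

J is at the origin; J and U share the same y with |JU| = 46.2 and U on the +x side, so U = (46.20, 0.000). Since A1 is tangent to JU there, KU ⟂ JU, so K = U + (0, -6.3) = (46.20, -6.300). Since KA ⟂ AR (tangency), |KR| = √(6.3² + 25.8²) = 26.56 regardless of where A sits on A1. So R lies on both circle(J, 59.72) and circle(K, 26.56); the below-JU intersection is R = (50.05, -32.58). A is the foot of the tangent from R: A = (40.36, -8.666).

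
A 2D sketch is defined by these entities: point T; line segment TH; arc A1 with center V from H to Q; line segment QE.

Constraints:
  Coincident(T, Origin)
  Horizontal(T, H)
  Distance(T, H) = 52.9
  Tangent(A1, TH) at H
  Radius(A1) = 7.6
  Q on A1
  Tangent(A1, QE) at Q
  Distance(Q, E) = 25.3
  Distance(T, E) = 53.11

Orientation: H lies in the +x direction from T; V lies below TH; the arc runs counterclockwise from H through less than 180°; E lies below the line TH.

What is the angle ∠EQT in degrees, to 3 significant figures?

91.9°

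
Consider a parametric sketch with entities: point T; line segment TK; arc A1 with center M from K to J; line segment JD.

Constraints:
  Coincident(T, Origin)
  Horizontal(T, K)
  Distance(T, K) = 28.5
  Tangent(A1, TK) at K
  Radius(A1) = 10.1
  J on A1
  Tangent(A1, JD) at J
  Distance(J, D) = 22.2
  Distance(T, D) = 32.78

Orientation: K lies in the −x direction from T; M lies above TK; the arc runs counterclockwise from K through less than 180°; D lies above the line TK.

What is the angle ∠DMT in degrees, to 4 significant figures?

72.86°

Checks: |TK| = 28.50 ✓; |MJ| = 10.10 ✓; ∠(MJ, JD) = 90.00° ✓; |JD| = 22.20 ✓; |TD| = 32.78 ✓.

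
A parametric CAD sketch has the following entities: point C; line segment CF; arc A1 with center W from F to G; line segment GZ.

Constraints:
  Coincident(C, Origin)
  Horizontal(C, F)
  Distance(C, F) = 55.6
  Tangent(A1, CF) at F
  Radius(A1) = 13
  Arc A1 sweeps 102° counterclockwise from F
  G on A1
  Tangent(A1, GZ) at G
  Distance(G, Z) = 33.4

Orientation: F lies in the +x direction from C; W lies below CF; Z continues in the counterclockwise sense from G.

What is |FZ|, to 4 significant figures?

48.72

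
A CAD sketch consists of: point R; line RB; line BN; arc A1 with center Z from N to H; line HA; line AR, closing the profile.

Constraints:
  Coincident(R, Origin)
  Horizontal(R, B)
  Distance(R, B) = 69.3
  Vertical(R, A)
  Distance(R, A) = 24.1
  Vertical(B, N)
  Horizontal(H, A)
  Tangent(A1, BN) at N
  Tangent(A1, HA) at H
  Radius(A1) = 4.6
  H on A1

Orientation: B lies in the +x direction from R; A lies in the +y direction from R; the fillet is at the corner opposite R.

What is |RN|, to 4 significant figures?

71.99

R is at the origin; RB is horizontal with |RB| = 69.3 and B on the +x side, so B = (69.30, 0.000). R and A share the same x with |RA| = 24.1 and A on the +y side, so A = (0.000, 24.10). The virtual corner opposite R is at (69.30, 24.10). Since A1 is tangent to BN there, ZN ⟂ BN and since A1 is tangent to HA there, ZH ⟂ HA, with radius 4.6, so the center Z sits 4.6 in from both sides at Z = (64.70, 19.50). That places the tangent points at N = (69.30, 19.50) on BN and H = (64.70, 24.10) on HA. Then |RN| = |N − R| = 71.99.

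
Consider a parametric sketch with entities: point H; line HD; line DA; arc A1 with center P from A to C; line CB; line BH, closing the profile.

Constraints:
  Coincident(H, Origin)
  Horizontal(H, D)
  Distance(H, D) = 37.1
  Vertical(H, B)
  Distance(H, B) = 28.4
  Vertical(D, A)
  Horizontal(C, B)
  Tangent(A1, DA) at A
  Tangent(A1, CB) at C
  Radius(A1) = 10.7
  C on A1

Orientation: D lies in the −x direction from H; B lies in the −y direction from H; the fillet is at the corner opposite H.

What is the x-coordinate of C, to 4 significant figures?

-26.40

The virtual corner opposite H is at (-37.10, -28.40). Tangency of A1 to DA means the radius PA is perpendicular to DA and since A1 is tangent to CB there, PC ⟂ CB, with radius 10.7, so the center P sits 10.7 in from both sides at P = (-26.40, -17.70). That places the tangent points at A = (-37.10, -17.70) on DA and C = (-26.40, -28.40) on CB. So C.x = -26.40.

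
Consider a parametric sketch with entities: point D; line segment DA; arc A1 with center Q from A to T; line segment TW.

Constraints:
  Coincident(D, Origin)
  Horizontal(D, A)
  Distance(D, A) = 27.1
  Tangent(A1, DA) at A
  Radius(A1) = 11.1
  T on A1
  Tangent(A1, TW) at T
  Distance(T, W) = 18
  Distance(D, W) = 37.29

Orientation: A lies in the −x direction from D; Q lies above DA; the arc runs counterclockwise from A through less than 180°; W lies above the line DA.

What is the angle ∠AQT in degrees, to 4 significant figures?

103.4°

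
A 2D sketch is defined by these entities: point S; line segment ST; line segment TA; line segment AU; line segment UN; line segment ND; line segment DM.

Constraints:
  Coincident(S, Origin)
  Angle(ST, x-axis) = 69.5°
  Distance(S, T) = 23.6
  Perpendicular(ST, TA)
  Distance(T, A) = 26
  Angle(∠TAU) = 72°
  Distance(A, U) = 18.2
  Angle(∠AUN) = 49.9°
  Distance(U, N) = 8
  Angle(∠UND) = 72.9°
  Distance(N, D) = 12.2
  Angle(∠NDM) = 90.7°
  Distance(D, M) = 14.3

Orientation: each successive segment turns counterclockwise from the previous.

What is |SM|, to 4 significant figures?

31.86

S is at the origin; ST runs at 69.5° with length 23.6, so T = (8.265, 22.11). The perpendicularity gives TA at right angles to ST, so TA runs at 159.5°; with |TA| = 26.0, A = (-16.09, 31.21). ∠TAU = 72.0° gives AU at -92.50° from the x-axis; with |AU| = 18.2, U = (-16.88, 13.03). ∠AUN = 49.9° gives UN at 37.60° from the x-axis; with |UN| = 8.0, N = (-10.54, 17.91). ∠UND = 72.9° gives ND at 144.7° from the x-axis; with |ND| = 12.2, D = (-20.50, 24.96). ∠NDM = 90.7° gives DM at -126.0° from the x-axis; with |DM| = 14.3, M = (-28.91, 13.39). Then |SM| = |M − S| = 31.86.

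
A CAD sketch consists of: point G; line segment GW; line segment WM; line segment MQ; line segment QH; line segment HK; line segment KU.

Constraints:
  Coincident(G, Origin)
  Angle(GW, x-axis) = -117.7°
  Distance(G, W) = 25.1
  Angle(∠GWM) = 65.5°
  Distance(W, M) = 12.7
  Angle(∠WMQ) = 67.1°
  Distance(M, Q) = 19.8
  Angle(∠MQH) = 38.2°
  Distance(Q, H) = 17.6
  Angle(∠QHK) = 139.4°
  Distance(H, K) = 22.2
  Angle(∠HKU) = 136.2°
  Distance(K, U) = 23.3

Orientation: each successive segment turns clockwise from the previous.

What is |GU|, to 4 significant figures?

54.27

∠QHK = 139.4° gives HK at -167.5° from the x-axis; with |HK| = 22.2, K = (-32.56, -25.98). ∠HKU = 136.2° gives KU at 148.7° from the x-axis; with |KU| = 23.3, U = (-52.47, -13.87). Then |GU| = |U − G| = 54.27.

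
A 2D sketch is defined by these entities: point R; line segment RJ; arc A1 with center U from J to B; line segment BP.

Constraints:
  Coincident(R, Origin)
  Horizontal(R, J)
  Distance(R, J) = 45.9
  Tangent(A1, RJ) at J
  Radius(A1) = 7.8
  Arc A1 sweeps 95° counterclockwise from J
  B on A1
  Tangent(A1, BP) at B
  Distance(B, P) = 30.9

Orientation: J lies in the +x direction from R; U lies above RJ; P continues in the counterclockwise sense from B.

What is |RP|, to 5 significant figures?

64.344

R is at the origin; R and J share the same y with |RJ| = 45.9 and J on the +x side, so J = (45.900, 0.0000). The tangent condition forces UJ to be normal to RJ, so U = J + (0, 7.8) = (45.900, 7.8000). On A1, J sits at bearing -90° from U; a 95° counterclockwise sweep puts B at bearing 5°, so B = U + 7.8·(cos 5°, sin 5°) = (53.670, 8.4798). A1 meets BP tangentially, so UB is at right angles to BP, so BP runs along (−sin 5°, cos 5°); with |BP| = 30.9, P = (50.977, 39.262). Then |RP| = |P − R| = 64.344.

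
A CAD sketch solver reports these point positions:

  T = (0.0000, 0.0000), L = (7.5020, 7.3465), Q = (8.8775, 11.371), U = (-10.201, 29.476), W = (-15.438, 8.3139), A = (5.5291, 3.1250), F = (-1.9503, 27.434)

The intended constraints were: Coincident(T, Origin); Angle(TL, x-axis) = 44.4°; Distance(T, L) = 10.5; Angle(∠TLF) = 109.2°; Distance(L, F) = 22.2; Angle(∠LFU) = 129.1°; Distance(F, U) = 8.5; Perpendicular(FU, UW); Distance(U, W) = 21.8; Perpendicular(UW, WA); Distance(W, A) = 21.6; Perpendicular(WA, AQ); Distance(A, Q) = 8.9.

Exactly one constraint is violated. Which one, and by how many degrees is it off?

Perpendicular(WA, AQ) — off by 8.20°.

T = (0.00, 0.00) ✓; TL at 44.40° ✓; |TL| = 10.50 ✓; ∠TLF = 109.2° ✓; |LF| = 22.20 ✓; ∠LFU = 129.1° ✓; |FU| = 8.500 ✓; ∠(FU, UW) = 90.00° ✓; |UW| = 21.80 ✓; ∠(UW, WA) = 90.00° ✓; |WA| = 21.60 ✓; ∠(WA, AQ) = 81.80° ✗; |AQ| = 8.900 ✓.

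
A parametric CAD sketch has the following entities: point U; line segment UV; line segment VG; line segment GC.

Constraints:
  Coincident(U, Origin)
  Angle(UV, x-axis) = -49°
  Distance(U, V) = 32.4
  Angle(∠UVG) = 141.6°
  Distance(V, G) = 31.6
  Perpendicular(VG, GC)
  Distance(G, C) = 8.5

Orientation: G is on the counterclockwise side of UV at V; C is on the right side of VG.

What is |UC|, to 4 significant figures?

63.78

U is at the origin; UV runs at -49.0° with length 32.4, so V = 32.4·(cos -49.0°, sin -49.0°) = (21.26, -24.45). ∠UVG = 141.6°, so VG runs at -49.0° + (180° − 141.6°) = -10.60° from the x-axis; with |VG| = 31.6, G = V + 31.6·(cos -10.60°, sin -10.60°) = (52.32, -30.27). The perpendicularity gives GC at right angles to VG; with |GC| = 8.5 on the right of VG, C = G + 8.5·(-0.1840, -0.9829) = (50.75, -38.62). Then |UC| = |C − U| = 63.78.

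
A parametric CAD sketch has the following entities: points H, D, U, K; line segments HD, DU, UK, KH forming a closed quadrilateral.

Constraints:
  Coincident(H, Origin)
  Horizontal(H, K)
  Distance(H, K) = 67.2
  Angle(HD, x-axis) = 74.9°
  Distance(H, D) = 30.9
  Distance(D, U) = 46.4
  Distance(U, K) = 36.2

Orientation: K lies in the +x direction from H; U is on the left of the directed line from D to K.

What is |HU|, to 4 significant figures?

63.95

H is at the origin; HK is horizontal with |HK| = 67.2 and K in +x, so K = (67.2, 0). HD runs at 74.9° with |HD| = 30.9, so D = (8.050, 29.83). U is determined by |DU| = 46.4 and |UK| = 36.2 together: it lies at the intersection of circle(D, 46.4) and circle(K, 36.2). With |DK| = 66.25, the foot of the radical line on DK is 39.48 from D and the perpendicular offset is √(46.4² − 39.48²) = 24.37. Taking the left-of-DK solution: U = (54.28, 33.82).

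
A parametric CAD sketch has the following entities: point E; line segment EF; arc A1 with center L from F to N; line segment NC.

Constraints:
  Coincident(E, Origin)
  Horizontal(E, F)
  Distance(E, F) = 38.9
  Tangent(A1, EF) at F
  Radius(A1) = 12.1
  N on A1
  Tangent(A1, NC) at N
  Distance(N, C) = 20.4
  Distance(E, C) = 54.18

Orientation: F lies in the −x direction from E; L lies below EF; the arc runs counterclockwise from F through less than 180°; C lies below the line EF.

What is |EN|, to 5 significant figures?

52.723

Checks: E = (0.00, 0.00) ✓; |LN| = 12.10 ✓; ∠(LN, NC) = 90.00° ✓; |NC| = 20.40 ✓; |EC| = 54.18 ✓.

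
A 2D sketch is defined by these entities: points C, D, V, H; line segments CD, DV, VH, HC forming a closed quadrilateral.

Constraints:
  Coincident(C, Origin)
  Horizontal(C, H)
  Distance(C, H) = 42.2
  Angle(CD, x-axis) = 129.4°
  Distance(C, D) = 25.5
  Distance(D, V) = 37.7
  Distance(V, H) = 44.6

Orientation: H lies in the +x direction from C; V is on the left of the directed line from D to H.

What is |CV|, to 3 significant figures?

40.9

Checks: |DV| = 37.70 ✓; |VH| = 44.60 ✓.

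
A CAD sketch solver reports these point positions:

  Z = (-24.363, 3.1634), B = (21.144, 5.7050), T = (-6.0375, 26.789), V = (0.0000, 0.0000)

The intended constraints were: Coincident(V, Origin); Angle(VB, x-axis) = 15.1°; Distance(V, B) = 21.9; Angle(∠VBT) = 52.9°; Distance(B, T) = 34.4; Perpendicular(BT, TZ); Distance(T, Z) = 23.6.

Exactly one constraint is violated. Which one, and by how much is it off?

Distance(T, Z) = 23.6 — off by 6.30.

V = (0.00, 0.00) ✓; VB at 15.10° ✓; |VB| = 21.90 ✓; ∠VBT = 52.90° ✓; |BT| = 34.40 ✓; ∠(BT, TZ) = 90.00° ✓; |TZ| = 29.90 ✗.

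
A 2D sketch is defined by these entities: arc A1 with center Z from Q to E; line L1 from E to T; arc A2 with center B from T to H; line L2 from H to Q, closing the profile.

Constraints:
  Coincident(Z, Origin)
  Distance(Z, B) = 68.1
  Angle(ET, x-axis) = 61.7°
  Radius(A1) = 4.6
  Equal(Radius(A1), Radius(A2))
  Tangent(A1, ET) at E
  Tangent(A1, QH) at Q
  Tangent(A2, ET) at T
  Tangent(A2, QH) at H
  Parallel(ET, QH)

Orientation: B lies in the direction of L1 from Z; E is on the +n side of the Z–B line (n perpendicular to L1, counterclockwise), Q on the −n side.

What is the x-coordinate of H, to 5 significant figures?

36.336

Tangency of A1 to both parallel lines with radius 4.6 puts E and Q at Z ± 4.6·n: E = (-4.0502, 2.1808), Q = (4.0502, -2.1808). Equal radii place T and H the same way about B: T = B + 4.6·n = (28.235, 62.141), H = B − 4.6·n = (36.336, 57.780). So H.x = 36.336.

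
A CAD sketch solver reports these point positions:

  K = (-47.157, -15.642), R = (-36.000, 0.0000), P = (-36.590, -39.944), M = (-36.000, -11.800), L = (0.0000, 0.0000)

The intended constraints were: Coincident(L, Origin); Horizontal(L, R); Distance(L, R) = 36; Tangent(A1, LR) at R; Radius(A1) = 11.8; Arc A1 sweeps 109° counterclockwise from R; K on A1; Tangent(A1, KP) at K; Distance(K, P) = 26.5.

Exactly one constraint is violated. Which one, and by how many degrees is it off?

Tangent(A1, KP) at K — off by 4.50°.

L = (0.00, 0.00) ✓; L.y = 0.00, R.y = 0.00 ✓; |LR| = 36.00 ✓; ∠(MR, RL) = 90.00° ✓; |MR| = 11.80 ✓; bearing(M→K) − bearing(M→R) = 109.0° ✓; |MK| = 11.80 ✓; ∠(MK, KP) = 85.50° ✗; |KP| = 26.50 ✓.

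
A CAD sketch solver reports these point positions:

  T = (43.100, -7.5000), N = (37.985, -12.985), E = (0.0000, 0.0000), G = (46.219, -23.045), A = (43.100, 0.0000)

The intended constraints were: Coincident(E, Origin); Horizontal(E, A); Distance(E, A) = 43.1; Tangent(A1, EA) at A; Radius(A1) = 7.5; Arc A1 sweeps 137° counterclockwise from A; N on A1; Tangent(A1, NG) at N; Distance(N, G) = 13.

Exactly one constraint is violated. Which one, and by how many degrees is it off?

Tangent(A1, NG) at N — off by 7.70°.

E = (0.00, 0.00) ✓; E.y = 0.00, A.y = 0.00 ✓; |EA| = 43.10 ✓; ∠(TA, AE) = 90.00° ✓; |TA| = 7.500 ✓; bearing(T→N) − bearing(T→A) = 137.0° ✓; |TN| = 7.500 ✓; ∠(TN, NG) = 97.70° ✗; |NG| = 13.00 ✓.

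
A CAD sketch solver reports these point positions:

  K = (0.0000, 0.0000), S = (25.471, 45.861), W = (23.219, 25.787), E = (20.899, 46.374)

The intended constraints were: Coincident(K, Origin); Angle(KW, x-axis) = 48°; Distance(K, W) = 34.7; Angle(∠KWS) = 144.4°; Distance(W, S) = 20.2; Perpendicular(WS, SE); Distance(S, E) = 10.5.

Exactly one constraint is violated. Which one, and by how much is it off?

Distance(S, E) = 10.5 — off by 5.90.

K = (0.00, 0.00) ✓; KW at 48.00° ✓; |KW| = 34.70 ✓; ∠KWS = 144.4° ✓; |WS| = 20.20 ✓; ∠(WS, SE) = 90.00° ✓; |SE| = 4.601 ✗.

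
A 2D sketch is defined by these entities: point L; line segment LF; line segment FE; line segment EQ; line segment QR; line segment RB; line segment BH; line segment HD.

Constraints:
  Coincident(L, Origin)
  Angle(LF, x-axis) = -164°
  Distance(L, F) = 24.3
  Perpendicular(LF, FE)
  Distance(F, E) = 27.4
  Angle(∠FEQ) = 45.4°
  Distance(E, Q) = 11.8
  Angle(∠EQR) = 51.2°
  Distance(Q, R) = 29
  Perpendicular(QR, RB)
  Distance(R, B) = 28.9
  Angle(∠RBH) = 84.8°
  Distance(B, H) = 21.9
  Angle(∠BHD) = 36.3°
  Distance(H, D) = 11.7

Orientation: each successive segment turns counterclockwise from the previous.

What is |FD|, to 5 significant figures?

39.461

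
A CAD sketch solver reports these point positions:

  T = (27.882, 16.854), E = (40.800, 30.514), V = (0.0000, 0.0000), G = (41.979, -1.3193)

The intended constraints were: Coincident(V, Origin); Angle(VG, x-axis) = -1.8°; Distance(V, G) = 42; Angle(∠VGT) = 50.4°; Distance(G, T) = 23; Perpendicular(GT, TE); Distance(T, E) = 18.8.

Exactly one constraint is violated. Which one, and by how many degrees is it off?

Perpendicular(GT, TE) — off by 8.80°.

V = (0.00, 0.00) ✓; VG at -1.800° ✓; |VG| = 42.00 ✓; ∠VGT = 50.40° ✓; |GT| = 23.00 ✓; ∠(GT, TE) = 81.20° ✗; |TE| = 18.80 ✓.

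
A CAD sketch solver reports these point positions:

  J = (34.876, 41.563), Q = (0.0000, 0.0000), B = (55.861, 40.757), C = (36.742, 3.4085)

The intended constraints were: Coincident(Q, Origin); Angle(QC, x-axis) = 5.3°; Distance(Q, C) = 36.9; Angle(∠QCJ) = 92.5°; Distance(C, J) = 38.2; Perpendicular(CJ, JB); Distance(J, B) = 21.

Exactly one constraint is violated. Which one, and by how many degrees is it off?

Perpendicular(CJ, JB) — off by 5.00°.

Q = (0.00, 0.00) ✓; QC at 5.300° ✓; |QC| = 36.90 ✓; ∠QCJ = 92.50° ✓; |CJ| = 38.20 ✓; ∠(CJ, JB) = 95.00° ✗; |JB| = 21.00 ✓.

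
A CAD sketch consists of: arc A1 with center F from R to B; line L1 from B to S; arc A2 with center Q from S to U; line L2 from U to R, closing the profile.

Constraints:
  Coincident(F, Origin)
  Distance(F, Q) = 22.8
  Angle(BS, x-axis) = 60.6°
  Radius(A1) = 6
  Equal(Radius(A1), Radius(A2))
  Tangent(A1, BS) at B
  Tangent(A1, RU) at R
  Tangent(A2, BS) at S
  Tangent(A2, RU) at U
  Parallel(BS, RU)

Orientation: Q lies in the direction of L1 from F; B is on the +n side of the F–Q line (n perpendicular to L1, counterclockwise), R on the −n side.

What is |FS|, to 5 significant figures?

23.576

Tangency of A1 to both parallel lines with radius 6.0 puts B and R at F ± 6.0·n: B = (-5.2273, 2.9454), R = (5.2273, -2.9454). Equal radii place S and U the same way about Q: S = Q + 6.0·n = (5.9653, 22.809), U = Q − 6.0·n = (16.420, 16.918). Then |FS| = |S − F| = 23.576.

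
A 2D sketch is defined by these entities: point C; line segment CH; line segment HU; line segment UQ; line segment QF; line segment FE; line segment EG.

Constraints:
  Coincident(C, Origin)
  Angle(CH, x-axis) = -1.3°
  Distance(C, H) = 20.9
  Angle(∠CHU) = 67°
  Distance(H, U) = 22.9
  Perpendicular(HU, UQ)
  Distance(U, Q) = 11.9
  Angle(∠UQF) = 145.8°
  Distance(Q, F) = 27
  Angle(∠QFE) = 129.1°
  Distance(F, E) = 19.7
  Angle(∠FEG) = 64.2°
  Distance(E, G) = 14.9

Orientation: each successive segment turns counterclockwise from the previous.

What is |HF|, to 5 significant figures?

35.092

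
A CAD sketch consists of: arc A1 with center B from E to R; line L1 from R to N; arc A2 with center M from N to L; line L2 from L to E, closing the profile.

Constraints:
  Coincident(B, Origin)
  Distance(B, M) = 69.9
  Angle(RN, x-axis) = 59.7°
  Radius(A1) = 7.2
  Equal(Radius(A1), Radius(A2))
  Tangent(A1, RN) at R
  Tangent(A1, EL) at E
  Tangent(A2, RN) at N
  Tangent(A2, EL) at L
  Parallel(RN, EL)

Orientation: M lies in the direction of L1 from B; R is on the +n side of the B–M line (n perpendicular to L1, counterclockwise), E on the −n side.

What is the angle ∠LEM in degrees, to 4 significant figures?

5.881°

The slot axis is L1's direction at 59.7°, so u = (cos 59.7°, sin 59.7°) = (0.5045, 0.8634) and n = (−sin 59.7°, cos 59.7°) = (-0.8634, 0.5045). B is at the origin and M lies 69.9 along u from B, so M = 69.9·u = (35.27, 60.35). Tangency of A1 to both parallel lines with radius 7.2 puts R and E at B ± 7.2·n: R = (-6.216, 3.633), E = (6.216, -3.633). Equal radii place N and L the same way about M: N = M + 7.2·n = (29.05, 63.98), L = M − 7.2·n = (41.48, 56.72). Then cos ∠LEM = EL·EM / (|EL||EM|), giving 5.881°.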